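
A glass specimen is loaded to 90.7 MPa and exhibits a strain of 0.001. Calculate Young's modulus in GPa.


Young's modulus: E = stress / strain
  E = 90.7 MPa / 0.001 = 90700 MPa
Convert to GPa: 90700 / 1000 = 90.7 GPa

90.7 GPa


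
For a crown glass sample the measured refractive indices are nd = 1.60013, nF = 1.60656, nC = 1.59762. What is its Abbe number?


Abbe number formula: Vd = (nd - 1) / (nF - nC)
  nd - 1 = 1.60013 - 1 = 0.60013
  nF - nC = 1.60656 - 1.59762 = 0.00894
  Vd = 0.60013 / 0.00894 = 67.13

67.13


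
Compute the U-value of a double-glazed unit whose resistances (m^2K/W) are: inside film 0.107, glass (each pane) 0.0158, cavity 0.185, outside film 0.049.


Total thermal resistance (series):
  R_total = R_in + R_glass + R_air + R_glass + R_out
  R_total = 0.107 + 0.0158 + 0.185 + 0.0158 + 0.049 = 0.3726 m^2K/W
U-value = 1 / R_total = 1 / 0.3726 = 2.684 W/m^2K

2.684 W/m^2K


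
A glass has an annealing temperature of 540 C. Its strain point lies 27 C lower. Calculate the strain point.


Strain point = annealing point - difference:
  T_strain = 540 - 27 = 513 C

513 C


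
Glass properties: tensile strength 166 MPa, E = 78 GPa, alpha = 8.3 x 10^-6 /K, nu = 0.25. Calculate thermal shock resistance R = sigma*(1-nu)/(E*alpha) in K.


Thermal shock resistance: R = sigma * (1 - nu) / (E * alpha)
  Numerator = 166 * (1 - 0.25) = 124.5
  Denominator = 78 * 1000 * (8.3 x 10^-6) = 0.6474
  R = 124.5 / 0.6474 = 192.3 K

192.3 K


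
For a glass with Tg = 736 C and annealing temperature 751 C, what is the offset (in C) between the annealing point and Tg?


Offset = T_anneal - Tg:
  offset = 751 - 736 = 15 C

15 C


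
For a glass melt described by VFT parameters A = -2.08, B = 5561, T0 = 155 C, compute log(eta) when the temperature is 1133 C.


VFT equation: log(eta) = A + B / (T - T0)
  T - T0 = 1133 - 155 = 978
  B / (T - T0) = 5561 / 978 = 5.686
  log(eta) = -2.08 + 5.686 = 3.606

3.606


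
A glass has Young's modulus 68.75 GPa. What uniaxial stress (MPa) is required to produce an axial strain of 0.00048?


Rearrange E = sigma / epsilon:
  sigma = E * epsilon
  E (MPa) = 68.75 * 1000 = 68750
  sigma = 68750 * 0.00048 = 33.0 MPa

33.0 MPa


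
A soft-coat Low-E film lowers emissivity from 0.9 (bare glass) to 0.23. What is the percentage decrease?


Percentage reduction = (1 - coated/uncoated) * 100
  Ratio = 0.23 / 0.9 = 0.2556
  Reduction = (1 - 0.2556) * 100 = 74.4%

74.4%


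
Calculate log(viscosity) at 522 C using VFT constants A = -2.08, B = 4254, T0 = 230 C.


VFT equation: log(eta) = A + B / (T - T0)
  T - T0 = 522 - 230 = 292
  B / (T - T0) = 4254 / 292 = 14.568
  log(eta) = -2.08 + 14.568 = 12.488

12.488


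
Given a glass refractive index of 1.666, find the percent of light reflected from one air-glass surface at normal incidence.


Fresnel reflectance at normal incidence:
  R = ((n - 1)/(n + 1))^2
  (n - 1)/(n + 1) = (1.666 - 1)/(1.666 + 1) = 0.249812
  R = 0.249812^2 = 0.062406
  R(%) = 0.062406 * 100 = 6.241%

6.241%


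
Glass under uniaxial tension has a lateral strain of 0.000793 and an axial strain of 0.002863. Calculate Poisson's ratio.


Poisson's ratio: nu = lateral strain / axial strain
  nu = 0.000793 / 0.002863 = 0.277

0.277


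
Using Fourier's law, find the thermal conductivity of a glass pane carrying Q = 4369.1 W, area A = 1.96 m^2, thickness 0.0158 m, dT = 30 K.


Fourier's law rearranged: k = Q * t / (A * dT)
  Numerator = 4369.1 * 0.0158 = 69.03178
  Denominator = 1.96 * 30 = 58.8
  k = 69.03178 / 58.8 = 1.174 W/mK

1.174 W/mK


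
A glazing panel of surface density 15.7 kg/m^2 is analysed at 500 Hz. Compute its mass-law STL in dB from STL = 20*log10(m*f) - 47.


Mass law: STL = 20 * log10(m * f) - 47
  m * f = 15.7 * 500 = 7850
  log10(7850) = 3.89487
  STL = 20 * 3.89487 - 47 = 77.8974 - 47 = 30.9 dB

30.9 dB


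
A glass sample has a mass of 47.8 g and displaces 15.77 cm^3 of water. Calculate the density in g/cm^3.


Use the definition of density:
  rho = mass / volume
  rho = 47.8 / 15.77 = 3.031 g/cm^3

3.031 g/cm^3


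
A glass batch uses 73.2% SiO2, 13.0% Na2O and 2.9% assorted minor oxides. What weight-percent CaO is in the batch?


Pieces sum to 100%:
  CaO = 100 - (SiO2 + Na2O + others)
  CaO = 100 - (73.2 + 13.0 + 2.9) = 10.9%

10.9%


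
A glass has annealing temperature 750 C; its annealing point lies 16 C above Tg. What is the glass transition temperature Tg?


Rearrange T_anneal = Tg + offset for Tg:
  Tg = T_anneal - offset = 750 - 16 = 734 C

734 C


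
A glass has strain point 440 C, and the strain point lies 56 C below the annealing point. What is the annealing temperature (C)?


T_anneal = T_strain + gap:
  T_anneal = 440 + 56 = 496 C

496 C


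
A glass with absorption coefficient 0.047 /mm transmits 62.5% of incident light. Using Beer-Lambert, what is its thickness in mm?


Rearrange T = exp(-alpha * thickness):
  thickness = -ln(T) / alpha
  T = 62.5/100 = 0.625
  ln(T) = -0.47
  -ln(T) = 0.47
  thickness = 0.47 / 0.047 = 10.0 mm

10.0 mm


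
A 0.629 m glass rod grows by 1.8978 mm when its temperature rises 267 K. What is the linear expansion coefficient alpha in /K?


Rearrange dL = alpha * L0 * dT for alpha:
  alpha = dL / (L0 * dT)
  alpha = (1.8978 / 1000) / (0.629 * 267) = 0.0000113 /K = 1.13 x 10^-5 /K

1.13 x 10^-5 /K


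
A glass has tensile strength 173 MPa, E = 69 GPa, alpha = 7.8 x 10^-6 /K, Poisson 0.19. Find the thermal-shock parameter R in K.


Thermal shock resistance: R = sigma * (1 - nu) / (E * alpha)
  Numerator = 173 * (1 - 0.19) = 140.13
  Denominator = 69 * 1000 * (7.8 x 10^-6) = 0.5382
  R = 140.13 / 0.5382 = 260.4 K

260.4 K


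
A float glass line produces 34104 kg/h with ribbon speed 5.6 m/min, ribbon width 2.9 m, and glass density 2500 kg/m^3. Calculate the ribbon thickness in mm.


Ribbon cross-section from mass balance:
  Volume rate = throughput / density = 34104 / 2500 = 13.6416 m^3/h
  thickness = volume rate / (speed * 60 * width), i.e.
  thickness = throughput / (60 * speed * width * density) * 1000
  thickness = 34104 / (60 * 5.6 * 2.9 * 2500) * 1000 = 14.0 mm

14.0 mm


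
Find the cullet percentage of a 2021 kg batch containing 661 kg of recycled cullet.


Cullet ratio = (cullet mass / total batch mass) * 100
  Ratio = 661 / 2021 * 100 = 32.71%

32.71%


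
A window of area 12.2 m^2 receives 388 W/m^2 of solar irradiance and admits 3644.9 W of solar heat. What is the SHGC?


Rearrange Q = Area * SHGC * Irradiance:
  SHGC = Q / (Area * Irradiance)
  SHGC = 3644.9 / (12.2 * 388) = 0.77

0.77


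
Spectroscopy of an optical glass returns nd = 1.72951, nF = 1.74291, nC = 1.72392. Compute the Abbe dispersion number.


Abbe number formula: Vd = (nd - 1) / (nF - nC)
  nd - 1 = 1.72951 - 1 = 0.72951
  nF - nC = 1.74291 - 1.72392 = 0.01899
  Vd = 0.72951 / 0.01899 = 38.42

38.42


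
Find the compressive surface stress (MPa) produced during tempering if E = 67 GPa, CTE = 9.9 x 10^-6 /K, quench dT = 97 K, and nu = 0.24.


Tempering stress: sigma = E * alpha * dT / (1 - nu)
  E (MPa) = 67 * 1000 = 67000
  Numerator = 67000 * (9.9 x 10^-6) * 97 = 64.3401
  Denominator = 1 - 0.24 = 0.76
  sigma = 64.3401 / 0.76 = 84.7 MPa

84.7 MPa


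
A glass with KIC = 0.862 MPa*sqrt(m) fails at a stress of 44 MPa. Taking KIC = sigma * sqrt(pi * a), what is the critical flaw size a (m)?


Rearrange KIC = sigma * sqrt(pi * a):
  sqrt(pi * a) = KIC / sigma
  sqrt(pi * a) = 0.862 / 44 = 0.019591
  a = (KIC / sigma)^2 / pi
  a = 0.019591^2 / pi = 0.0001222 m

0.0001222 m


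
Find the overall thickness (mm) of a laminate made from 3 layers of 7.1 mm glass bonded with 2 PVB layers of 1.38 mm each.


Total thickness = glass contribution + PVB contribution
  Glass: 3 * 7.1 = 21.3 mm
  PVB: 2 * 1.38 = 2.76 mm
  Total = 21.3 + 2.76 = 24.06 mm

24.06 mm


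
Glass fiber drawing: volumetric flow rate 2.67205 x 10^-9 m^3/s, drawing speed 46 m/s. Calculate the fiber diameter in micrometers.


Cross-sectional area from continuity:
  A = Q / v = 2.67205 x 10^-9 / 46 = 5.808804 x 10^-11 m^2
Diameter from circular cross-section:
  d = sqrt(4A / pi) * 10^6 (m -> um)
  d = sqrt(4 * 5.808804 x 10^-11 / pi) * 10^6 = 8.6 um

8.6 um


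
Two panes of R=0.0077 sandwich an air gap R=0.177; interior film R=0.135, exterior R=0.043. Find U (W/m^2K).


Total thermal resistance (series):
  R_total = R_in + R_glass + R_air + R_glass + R_out
  R_total = 0.135 + 0.0077 + 0.177 + 0.0077 + 0.043 = 0.3704 m^2K/W
U-value = 1 / R_total = 1 / 0.3704 = 2.7 W/m^2K

2.7 W/m^2K


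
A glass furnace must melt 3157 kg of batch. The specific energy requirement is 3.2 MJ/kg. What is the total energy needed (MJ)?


Total energy = mass * specific energy
  E = 3157 * 3.2 = 10102.4 MJ

10102.4 MJ


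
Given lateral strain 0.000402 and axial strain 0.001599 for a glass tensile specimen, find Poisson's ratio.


Poisson's ratio: nu = lateral strain / axial strain
  nu = 0.000402 / 0.001599 = 0.2514

0.2514


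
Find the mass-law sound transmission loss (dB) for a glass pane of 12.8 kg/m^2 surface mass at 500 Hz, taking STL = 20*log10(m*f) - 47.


Mass law: STL = 20 * log10(m * f) - 47
  m * f = 12.8 * 500 = 6400
  log10(6400) = 3.80618
  STL = 20 * 3.80618 - 47 = 76.1236 - 47 = 29.1 dB

29.1 dB


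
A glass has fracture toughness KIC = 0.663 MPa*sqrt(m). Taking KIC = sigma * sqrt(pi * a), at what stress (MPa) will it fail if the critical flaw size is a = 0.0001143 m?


Rearrange KIC = sigma * sqrt(pi * a):
  sigma = KIC / sqrt(pi * a)
  sqrt(pi * 0.0001143) = 0.01895
  sigma = 0.663 / 0.01895 = 34.99 MPa

34.99 MPa


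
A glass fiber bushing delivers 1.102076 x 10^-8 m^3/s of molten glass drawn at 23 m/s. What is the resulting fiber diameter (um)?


Cross-sectional area from continuity:
  A = Q / v = 1.102076 x 10^-8 / 23 = 4.791635 x 10^-10 m^2
Diameter from circular cross-section:
  d = sqrt(4A / pi) * 10^6 (m -> um)
  d = sqrt(4 * 4.791635 x 10^-10 / pi) * 10^6 = 24.7 um

24.7 um


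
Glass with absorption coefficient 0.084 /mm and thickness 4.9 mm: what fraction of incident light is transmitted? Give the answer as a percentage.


Beer-Lambert law: T = exp(-alpha * thickness)
  exponent = -0.084 * 4.9 = -0.4116
  T = exp(-0.4116) = 0.6626
  Percentage = 0.6626 * 100 = 66.26%

66.26%


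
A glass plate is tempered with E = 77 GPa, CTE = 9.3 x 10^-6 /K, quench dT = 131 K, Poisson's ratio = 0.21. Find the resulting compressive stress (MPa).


Tempering stress: sigma = E * alpha * dT / (1 - nu)
  E (MPa) = 77 * 1000 = 77000
  Numerator = 77000 * (9.3 x 10^-6) * 131 = 93.8091
  Denominator = 1 - 0.21 = 0.79
  sigma = 93.8091 / 0.79 = 118.7 MPa

118.7 MPa


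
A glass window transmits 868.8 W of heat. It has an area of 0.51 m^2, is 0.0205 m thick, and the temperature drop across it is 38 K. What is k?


Fourier's law rearranged: k = Q * t / (A * dT)
  Numerator = 868.8 * 0.0205 = 17.8104
  Denominator = 0.51 * 38 = 19.38
  k = 17.8104 / 19.38 = 0.919 W/mK

0.919 W/mK


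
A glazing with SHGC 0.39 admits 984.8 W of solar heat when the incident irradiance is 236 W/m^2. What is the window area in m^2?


Rearrange Q = Area * SHGC * Irradiance:
  Area = Q / (SHGC * Irradiance)
  Area = 984.8 / (0.39 * 236) = 10.7 m^2

10.7 m^2


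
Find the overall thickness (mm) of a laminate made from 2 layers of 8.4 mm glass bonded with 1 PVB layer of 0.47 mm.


Total thickness = glass contribution + PVB contribution
  Glass: 2 * 8.4 = 16.8 mm
  PVB: 1 * 0.47 = 0.47 mm
  Total = 16.8 + 0.47 = 17.27 mm

17.27 mm


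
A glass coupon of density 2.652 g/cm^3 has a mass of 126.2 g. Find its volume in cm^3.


Rearrange rho = m / V:
  V = m / rho
  V = 126.2 / 2.652 = 47.587 cm^3

47.587 cm^3


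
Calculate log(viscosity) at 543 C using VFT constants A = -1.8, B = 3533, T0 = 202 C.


VFT equation: log(eta) = A + B / (T - T0)
  T - T0 = 543 - 202 = 341
  B / (T - T0) = 3533 / 341 = 10.361
  log(eta) = -1.8 + 10.361 = 8.561

8.561


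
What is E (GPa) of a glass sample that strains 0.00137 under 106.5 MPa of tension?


Young's modulus: E = stress / strain
  E = 106.5 MPa / 0.00137 = 77737.23 MPa
Convert to GPa: 77737.23 / 1000 = 77.74 GPa

77.74 GPa


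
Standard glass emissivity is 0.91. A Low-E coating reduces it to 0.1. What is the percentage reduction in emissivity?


Percentage reduction = (1 - coated/uncoated) * 100
  Ratio = 0.1 / 0.91 = 0.1099
  Reduction = (1 - 0.1099) * 100 = 89.0%

89.0%


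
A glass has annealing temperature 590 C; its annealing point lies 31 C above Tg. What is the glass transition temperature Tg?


Rearrange T_anneal = Tg + offset for Tg:
  Tg = T_anneal - offset = 590 - 31 = 559 C

559 C


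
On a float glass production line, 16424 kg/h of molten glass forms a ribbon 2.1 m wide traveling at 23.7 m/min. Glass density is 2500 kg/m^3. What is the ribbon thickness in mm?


Ribbon cross-section from mass balance:
  Volume rate = throughput / density = 16424 / 2500 = 6.5696 m^3/h
  thickness = volume rate / (speed * 60 * width), i.e.
  thickness = throughput / (60 * speed * width * density) * 1000
  thickness = 16424 / (60 * 23.7 * 2.1 * 2500) * 1000 = 2.2 mm

2.2 mm


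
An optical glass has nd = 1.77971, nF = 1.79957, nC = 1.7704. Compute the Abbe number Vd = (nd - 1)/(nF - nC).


Abbe number formula: Vd = (nd - 1) / (nF - nC)
  nd - 1 = 1.77971 - 1 = 0.77971
  nF - nC = 1.79957 - 1.7704 = 0.02917
  Vd = 0.77971 / 0.02917 = 26.73

26.73


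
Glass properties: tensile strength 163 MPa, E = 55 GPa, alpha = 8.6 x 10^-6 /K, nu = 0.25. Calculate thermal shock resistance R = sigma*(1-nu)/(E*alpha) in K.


Thermal shock resistance: R = sigma * (1 - nu) / (E * alpha)
  Numerator = 163 * (1 - 0.25) = 122.25
  Denominator = 55 * 1000 * (8.6 x 10^-6) = 0.473
  R = 122.25 / 0.473 = 258.5 K

258.5 K


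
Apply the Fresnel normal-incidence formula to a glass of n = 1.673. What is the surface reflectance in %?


Fresnel reflectance at normal incidence:
  R = ((n - 1)/(n + 1))^2
  (n - 1)/(n + 1) = (1.673 - 1)/(1.673 + 1) = 0.251777
  R = 0.251777^2 = 0.0633917
  R(%) = 0.0633917 * 100 = 6.339%

6.339%


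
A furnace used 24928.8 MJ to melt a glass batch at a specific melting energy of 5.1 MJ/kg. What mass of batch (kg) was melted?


Rearrange E = m * s for m:
  m = E / s
  m = 24928.8 / 5.1 = 4888.0 kg

4888.0 kg


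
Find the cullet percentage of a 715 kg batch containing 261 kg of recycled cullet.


Cullet ratio = (cullet mass / total batch mass) * 100
  Ratio = 261 / 715 * 100 = 36.5%

36.5%


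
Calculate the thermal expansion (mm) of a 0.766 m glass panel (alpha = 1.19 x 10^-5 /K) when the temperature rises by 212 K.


Thermal expansion formula: dL = alpha * L0 * dT
  dL = (1.19 x 10^-5) * 0.766 * 212 = 0.00193246 m
Convert to mm: 0.00193246 * 1000 = 1.9325 mm

1.9325 mm


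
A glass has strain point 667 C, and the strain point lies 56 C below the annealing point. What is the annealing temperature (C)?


T_anneal = T_strain + gap:
  T_anneal = 667 + 56 = 723 C

723 C


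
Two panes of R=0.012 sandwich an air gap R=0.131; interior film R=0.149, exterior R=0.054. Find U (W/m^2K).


Total thermal resistance (series):
  R_total = R_in + R_glass + R_air + R_glass + R_out
  R_total = 0.149 + 0.012 + 0.131 + 0.012 + 0.054 = 0.358 m^2K/W
U-value = 1 / R_total = 1 / 0.358 = 2.793 W/m^2K

2.793 W/m^2K


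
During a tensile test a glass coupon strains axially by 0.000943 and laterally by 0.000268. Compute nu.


Poisson's ratio: nu = lateral strain / axial strain
  nu = 0.000268 / 0.000943 = 0.2842

0.2842


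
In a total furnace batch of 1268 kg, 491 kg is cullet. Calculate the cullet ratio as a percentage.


Cullet ratio = (cullet mass / total batch mass) * 100
  Ratio = 491 / 1268 * 100 = 38.72%

38.72%


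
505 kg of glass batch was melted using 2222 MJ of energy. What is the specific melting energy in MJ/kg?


Rearrange E = m * s for s:
  s = E / m
  s = 2222 / 505 = 4.4 MJ/kg

4.4 MJ/kg


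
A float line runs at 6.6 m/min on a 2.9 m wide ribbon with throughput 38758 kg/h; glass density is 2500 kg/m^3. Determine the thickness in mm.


Ribbon cross-section from mass balance:
  Volume rate = throughput / density = 38758 / 2500 = 15.5032 m^3/h
  thickness = volume rate / (speed * 60 * width), i.e.
  thickness = throughput / (60 * speed * width * density) * 1000
  thickness = 38758 / (60 * 6.6 * 2.9 * 2500) * 1000 = 13.5 mm

13.5 mm


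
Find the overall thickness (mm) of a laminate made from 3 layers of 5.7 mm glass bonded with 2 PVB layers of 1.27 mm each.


Total thickness = glass contribution + PVB contribution
  Glass: 3 * 5.7 = 17.1 mm
  PVB: 2 * 1.27 = 2.54 mm
  Total = 17.1 + 2.54 = 19.64 mm

19.64 mm


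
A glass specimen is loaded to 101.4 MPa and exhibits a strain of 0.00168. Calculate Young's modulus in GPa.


Young's modulus: E = stress / strain
  E = 101.4 MPa / 0.00168 = 60357.14 MPa
Convert to GPa: 60357.14 / 1000 = 60.36 GPa

60.36 GPa


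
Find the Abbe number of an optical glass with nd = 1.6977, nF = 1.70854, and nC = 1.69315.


Abbe number formula: Vd = (nd - 1) / (nF - nC)
  nd - 1 = 1.6977 - 1 = 0.6977
  nF - nC = 1.70854 - 1.69315 = 0.01539
  Vd = 0.6977 / 0.01539 = 45.33

45.33


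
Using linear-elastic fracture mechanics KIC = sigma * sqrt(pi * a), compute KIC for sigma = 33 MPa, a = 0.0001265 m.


Fracture toughness: KIC = sigma * sqrt(pi * a)
  pi * a = pi * 0.0001265 = 0.000397411
  sqrt(pi * a) = 0.019935
  KIC = 33 * 0.019935 = 0.658 MPa*sqrt(m)

0.658 MPa*sqrt(m)


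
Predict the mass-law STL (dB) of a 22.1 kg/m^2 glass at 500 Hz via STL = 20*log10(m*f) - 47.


Mass law: STL = 20 * log10(m * f) - 47
  m * f = 22.1 * 500 = 11050
  log10(11050) = 4.04336
  STL = 20 * 4.04336 - 47 = 80.8672 - 47 = 33.9 dB

33.9 dB


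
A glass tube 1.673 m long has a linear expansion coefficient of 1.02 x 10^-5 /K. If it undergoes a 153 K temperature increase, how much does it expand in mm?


Thermal expansion formula: dL = alpha * L0 * dT
  dL = (1.02 x 10^-5) * 1.673 * 153 = 0.00261088 m
Convert to mm: 0.00261088 * 1000 = 2.6109 mm

2.6109 mm


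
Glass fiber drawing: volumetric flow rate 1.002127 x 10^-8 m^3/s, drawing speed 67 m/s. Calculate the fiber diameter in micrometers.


Cross-sectional area from continuity:
  A = Q / v = 1.002127 x 10^-8 / 67 = 1.495712 x 10^-10 m^2
Diameter from circular cross-section:
  d = sqrt(4A / pi) * 10^6 (m -> um)
  d = sqrt(4 * 1.495712 x 10^-10 / pi) * 10^6 = 13.8 um

13.8 um


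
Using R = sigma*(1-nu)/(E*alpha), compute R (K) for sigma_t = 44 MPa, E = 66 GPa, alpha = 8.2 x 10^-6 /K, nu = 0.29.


Thermal shock resistance: R = sigma * (1 - nu) / (E * alpha)
  Numerator = 44 * (1 - 0.29) = 31.24
  Denominator = 66 * 1000 * (8.2 x 10^-6) = 0.5412
  R = 31.24 / 0.5412 = 57.7 K

57.7 K


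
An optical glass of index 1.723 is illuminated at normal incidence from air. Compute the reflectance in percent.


Fresnel reflectance at normal incidence:
  R = ((n - 1)/(n + 1))^2
  (n - 1)/(n + 1) = (1.723 - 1)/(1.723 + 1) = 0.265516
  R = 0.265516^2 = 0.0704987
  R(%) = 0.0704987 * 100 = 7.05%

7.05%


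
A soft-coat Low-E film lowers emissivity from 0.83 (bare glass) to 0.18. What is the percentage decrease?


Percentage reduction = (1 - coated/uncoated) * 100
  Ratio = 0.18 / 0.83 = 0.2169
  Reduction = (1 - 0.2169) * 100 = 78.3%

78.3%


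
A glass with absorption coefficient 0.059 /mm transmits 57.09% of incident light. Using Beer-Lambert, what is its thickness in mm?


Rearrange T = exp(-alpha * thickness):
  thickness = -ln(T) / alpha
  T = 57.09/100 = 0.5709
  ln(T) = -0.56054
  -ln(T) = 0.56054
  thickness = 0.56054 / 0.059 = 9.5 mm

9.5 mm


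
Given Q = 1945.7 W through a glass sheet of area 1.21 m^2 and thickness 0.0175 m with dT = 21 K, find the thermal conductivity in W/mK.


Fourier's law rearranged: k = Q * t / (A * dT)
  Numerator = 1945.7 * 0.0175 = 34.04975
  Denominator = 1.21 * 21 = 25.41
  k = 34.04975 / 25.41 = 1.34 W/mK

1.34 W/mK


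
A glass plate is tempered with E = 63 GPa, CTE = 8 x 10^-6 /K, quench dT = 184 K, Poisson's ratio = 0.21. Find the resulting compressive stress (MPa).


Tempering stress: sigma = E * alpha * dT / (1 - nu)
  E (MPa) = 63 * 1000 = 63000
  Numerator = 63000 * (8 x 10^-6) * 184 = 92.736
  Denominator = 1 - 0.21 = 0.79
  sigma = 92.736 / 0.79 = 117.4 MPa

117.4 MPa


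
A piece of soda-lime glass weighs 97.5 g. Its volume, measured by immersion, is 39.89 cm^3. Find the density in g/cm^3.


Use the definition of density:
  rho = mass / volume
  rho = 97.5 / 39.89 = 2.444 g/cm^3

2.444 g/cm^3


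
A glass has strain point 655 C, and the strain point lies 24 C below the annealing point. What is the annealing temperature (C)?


T_anneal = T_strain + gap:
  T_anneal = 655 + 24 = 679 C

679 C


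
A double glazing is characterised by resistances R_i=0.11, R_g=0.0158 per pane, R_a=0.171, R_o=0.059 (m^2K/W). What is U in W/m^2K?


Total thermal resistance (series):
  R_total = R_in + R_glass + R_air + R_glass + R_out
  R_total = 0.11 + 0.0158 + 0.171 + 0.0158 + 0.059 = 0.3716 m^2K/W
U-value = 1 / R_total = 1 / 0.3716 = 2.691 W/m^2K

2.691 W/m^2K


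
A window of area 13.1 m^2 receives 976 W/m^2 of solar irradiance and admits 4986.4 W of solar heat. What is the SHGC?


Rearrange Q = Area * SHGC * Irradiance:
  SHGC = Q / (Area * Irradiance)
  SHGC = 4986.4 / (13.1 * 976) = 0.39

0.39


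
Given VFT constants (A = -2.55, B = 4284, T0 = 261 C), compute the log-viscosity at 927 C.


VFT equation: log(eta) = A + B / (T - T0)
  T - T0 = 927 - 261 = 666
  B / (T - T0) = 4284 / 666 = 6.432
  log(eta) = -2.55 + 6.432 = 3.882

3.882


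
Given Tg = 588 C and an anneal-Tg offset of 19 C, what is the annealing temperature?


The annealing temperature is Tg plus the offset:
  T_anneal = 588 + 19 = 607 C

607 C


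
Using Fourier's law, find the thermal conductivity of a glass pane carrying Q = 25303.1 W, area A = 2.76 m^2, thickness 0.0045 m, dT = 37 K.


Fourier's law rearranged: k = Q * t / (A * dT)
  Numerator = 25303.1 * 0.0045 = 113.86395
  Denominator = 2.76 * 37 = 102.12
  k = 113.86395 / 102.12 = 1.115 W/mK

1.115 W/mK


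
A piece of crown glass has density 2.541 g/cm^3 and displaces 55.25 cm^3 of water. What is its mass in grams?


Rearrange rho = m / V:
  m = rho * V
  m = 2.541 * 55.25 = 140.39 g

140.39 g


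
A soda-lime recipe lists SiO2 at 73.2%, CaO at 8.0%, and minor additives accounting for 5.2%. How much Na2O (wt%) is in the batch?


Pieces sum to 100%:
  Na2O = 100 - (SiO2 + CaO + others)
  Na2O = 100 - (73.2 + 8.0 + 5.2) = 13.6%

13.6%


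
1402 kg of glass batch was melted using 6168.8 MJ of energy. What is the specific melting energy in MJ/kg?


Rearrange E = m * s for s:
  s = E / m
  s = 6168.8 / 1402 = 4.4 MJ/kg

4.4 MJ/kg


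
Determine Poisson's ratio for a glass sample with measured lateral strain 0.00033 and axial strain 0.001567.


Poisson's ratio: nu = lateral strain / axial strain
  nu = 0.00033 / 0.001567 = 0.2106

0.2106


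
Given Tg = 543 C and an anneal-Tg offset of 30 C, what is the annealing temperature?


The annealing temperature is Tg plus the offset:
  T_anneal = 543 + 30 = 573 C

573 C


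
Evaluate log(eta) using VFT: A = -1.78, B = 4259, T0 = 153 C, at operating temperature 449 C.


VFT equation: log(eta) = A + B / (T - T0)
  T - T0 = 449 - 153 = 296
  B / (T - T0) = 4259 / 296 = 14.389
  log(eta) = -1.78 + 14.389 = 12.609

12.609


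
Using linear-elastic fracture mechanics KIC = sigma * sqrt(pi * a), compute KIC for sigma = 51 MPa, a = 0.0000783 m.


Fracture toughness: KIC = sigma * sqrt(pi * a)
  pi * a = pi * 0.0000783 = 0.000245987
  sqrt(pi * a) = 0.015684
  KIC = 51 * 0.015684 = 0.8 MPa*sqrt(m)

0.8 MPa*sqrt(m)


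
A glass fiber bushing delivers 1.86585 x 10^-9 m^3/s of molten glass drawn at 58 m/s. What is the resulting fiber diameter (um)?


Cross-sectional area from continuity:
  A = Q / v = 1.86585 x 10^-9 / 58 = 3.216983 x 10^-11 m^2
Diameter from circular cross-section:
  d = sqrt(4A / pi) * 10^6 (m -> um)
  d = sqrt(4 * 3.216983 x 10^-11 / pi) * 10^6 = 6.4 um

6.4 um


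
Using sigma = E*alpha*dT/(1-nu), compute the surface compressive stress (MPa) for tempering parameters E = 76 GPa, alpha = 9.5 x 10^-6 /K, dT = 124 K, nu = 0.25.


Tempering stress: sigma = E * alpha * dT / (1 - nu)
  E (MPa) = 76 * 1000 = 76000
  Numerator = 76000 * (9.5 x 10^-6) * 124 = 89.528
  Denominator = 1 - 0.25 = 0.75
  sigma = 89.528 / 0.75 = 119.4 MPa

119.4 MPa


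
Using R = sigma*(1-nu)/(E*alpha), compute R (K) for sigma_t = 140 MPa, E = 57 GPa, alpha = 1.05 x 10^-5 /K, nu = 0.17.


Thermal shock resistance: R = sigma * (1 - nu) / (E * alpha)
  Numerator = 140 * (1 - 0.17) = 116.2
  Denominator = 57 * 1000 * (1.05 x 10^-5) = 0.5985
  R = 116.2 / 0.5985 = 194.2 K

194.2 K


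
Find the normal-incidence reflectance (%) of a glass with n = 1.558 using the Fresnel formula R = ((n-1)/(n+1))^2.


Fresnel reflectance at normal incidence:
  R = ((n - 1)/(n + 1))^2
  (n - 1)/(n + 1) = (1.558 - 1)/(1.558 + 1) = 0.218139
  R = 0.218139^2 = 0.0475846
  R(%) = 0.0475846 * 100 = 4.758%

4.758%


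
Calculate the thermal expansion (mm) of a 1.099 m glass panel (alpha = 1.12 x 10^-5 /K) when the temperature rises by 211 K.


Thermal expansion formula: dL = alpha * L0 * dT
  dL = (1.12 x 10^-5) * 1.099 * 211 = 0.00259716 m
Convert to mm: 0.00259716 * 1000 = 2.5972 mm

2.5972 mm


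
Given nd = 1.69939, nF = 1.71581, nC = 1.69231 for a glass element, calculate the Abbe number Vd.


Abbe number formula: Vd = (nd - 1) / (nF - nC)
  nd - 1 = 1.69939 - 1 = 0.69939
  nF - nC = 1.71581 - 1.69231 = 0.0235
  Vd = 0.69939 / 0.0235 = 29.76

29.76


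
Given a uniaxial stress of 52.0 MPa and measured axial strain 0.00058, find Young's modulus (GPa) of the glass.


Young's modulus: E = stress / strain
  E = 52.0 MPa / 0.00058 = 89655.17 MPa
Convert to GPa: 89655.17 / 1000 = 89.66 GPa

89.66 GPa


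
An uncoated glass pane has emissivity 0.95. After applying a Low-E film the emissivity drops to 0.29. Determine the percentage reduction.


Percentage reduction = (1 - coated/uncoated) * 100
  Ratio = 0.29 / 0.95 = 0.3053
  Reduction = (1 - 0.3053) * 100 = 69.5%

69.5%


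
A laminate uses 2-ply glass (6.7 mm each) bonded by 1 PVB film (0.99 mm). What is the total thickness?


Total thickness = glass contribution + PVB contribution
  Glass: 2 * 6.7 = 13.4 mm
  PVB: 1 * 0.99 = 0.99 mm
  Total = 13.4 + 0.99 = 14.39 mm

14.39 mm


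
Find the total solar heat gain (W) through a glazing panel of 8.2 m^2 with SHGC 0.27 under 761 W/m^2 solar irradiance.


Solar heat gain: Q = Area * SHGC * Irradiance
  Q = 8.2 * 0.27 * 761 = 1684.9 W

1684.9 W


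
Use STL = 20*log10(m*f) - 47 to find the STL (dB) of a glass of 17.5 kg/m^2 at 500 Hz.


Mass law: STL = 20 * log10(m * f) - 47
  m * f = 17.5 * 500 = 8750
  log10(8750) = 3.94201
  STL = 20 * 3.94201 - 47 = 78.8402 - 47 = 31.8 dB

31.8 dB


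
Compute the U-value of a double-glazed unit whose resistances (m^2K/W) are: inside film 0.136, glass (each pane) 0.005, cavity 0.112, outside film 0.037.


Total thermal resistance (series):
  R_total = R_in + R_glass + R_air + R_glass + R_out
  R_total = 0.136 + 0.005 + 0.112 + 0.005 + 0.037 = 0.295 m^2K/W
U-value = 1 / R_total = 1 / 0.295 = 3.39 W/m^2K

3.39 W/m^2K


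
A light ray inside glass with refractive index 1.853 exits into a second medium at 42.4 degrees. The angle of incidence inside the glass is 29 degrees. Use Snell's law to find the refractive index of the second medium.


Apply Snell's law: n1 * sin(theta1) = n2 * sin(theta2)
  n2 = n1 * sin(theta1) / sin(theta2)
  sin(29) = 0.48481
  sin(42.4) = 0.674302
  n2 = 1.853 * 0.48481 / 0.674302 = 1.3323

1.3323


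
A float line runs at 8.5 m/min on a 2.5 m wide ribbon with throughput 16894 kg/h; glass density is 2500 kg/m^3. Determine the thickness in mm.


Ribbon cross-section from mass balance:
  Volume rate = throughput / density = 16894 / 2500 = 6.7576 m^3/h
  thickness = volume rate / (speed * 60 * width), i.e.
  thickness = throughput / (60 * speed * width * density) * 1000
  thickness = 16894 / (60 * 8.5 * 2.5 * 2500) * 1000 = 5.3 mm

5.3 mm


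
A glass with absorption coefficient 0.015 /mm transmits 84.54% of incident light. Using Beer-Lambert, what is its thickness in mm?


Rearrange T = exp(-alpha * thickness):
  thickness = -ln(T) / alpha
  T = 84.54/100 = 0.8454
  ln(T) = -0.16795
  -ln(T) = 0.16795
  thickness = 0.16795 / 0.015 = 11.2 mm

11.2 mm


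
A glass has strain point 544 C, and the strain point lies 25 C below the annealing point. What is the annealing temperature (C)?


T_anneal = T_strain + gap:
  T_anneal = 544 + 25 = 569 C

569 C


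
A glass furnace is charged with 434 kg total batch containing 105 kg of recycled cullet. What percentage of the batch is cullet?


Cullet ratio = (cullet mass / total batch mass) * 100
  Ratio = 105 / 434 * 100 = 24.19%

24.19%


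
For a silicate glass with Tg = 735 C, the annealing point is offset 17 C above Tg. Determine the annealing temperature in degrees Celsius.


The annealing temperature is Tg plus the offset:
  T_anneal = 735 + 17 = 752 C

752 C


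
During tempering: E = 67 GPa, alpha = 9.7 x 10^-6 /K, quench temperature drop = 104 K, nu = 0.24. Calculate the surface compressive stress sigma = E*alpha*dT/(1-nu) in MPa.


Tempering stress: sigma = E * alpha * dT / (1 - nu)
  E (MPa) = 67 * 1000 = 67000
  Numerator = 67000 * (9.7 x 10^-6) * 104 = 67.5896
  Denominator = 1 - 0.24 = 0.76
  sigma = 67.5896 / 0.76 = 88.9 MPa

88.9 MPa


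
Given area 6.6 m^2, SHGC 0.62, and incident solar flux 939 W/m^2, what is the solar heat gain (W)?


Solar heat gain: Q = Area * SHGC * Irradiance
  Q = 6.6 * 0.62 * 939 = 3842.4 W

3842.4 W


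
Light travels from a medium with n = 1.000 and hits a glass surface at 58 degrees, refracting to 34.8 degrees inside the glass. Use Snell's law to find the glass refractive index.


Apply Snell's law: n1 * sin(theta1) = n2 * sin(theta2)
  n2 = n1 * sin(theta1) / sin(theta2)
  sin(58) = 0.848048
  sin(34.8) = 0.570714
  n2 = 1.000 * 0.848048 / 0.570714 = 1.4859

1.4859


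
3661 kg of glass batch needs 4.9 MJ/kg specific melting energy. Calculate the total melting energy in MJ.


Total energy = mass * specific energy
  E = 3661 * 4.9 = 17938.9 MJ

17938.9 MJ


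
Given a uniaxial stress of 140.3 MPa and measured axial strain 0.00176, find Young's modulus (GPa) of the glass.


Young's modulus: E = stress / strain
  E = 140.3 MPa / 0.00176 = 79715.91 MPa
Convert to GPa: 79715.91 / 1000 = 79.72 GPa

79.72 GPa


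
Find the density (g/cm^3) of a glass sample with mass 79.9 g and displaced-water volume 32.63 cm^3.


Use the definition of density:
  rho = mass / volume
  rho = 79.9 / 32.63 = 2.449 g/cm^3

2.449 g/cm^3


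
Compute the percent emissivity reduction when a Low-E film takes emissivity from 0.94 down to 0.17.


Percentage reduction = (1 - coated/uncoated) * 100
  Ratio = 0.17 / 0.94 = 0.1809
  Reduction = (1 - 0.1809) * 100 = 81.9%

81.9%


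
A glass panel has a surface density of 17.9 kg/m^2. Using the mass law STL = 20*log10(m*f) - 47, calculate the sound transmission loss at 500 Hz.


Mass law: STL = 20 * log10(m * f) - 47
  m * f = 17.9 * 500 = 8950
  log10(8950) = 3.95182
  STL = 20 * 3.95182 - 47 = 79.0364 - 47 = 32.0 dB

32.0 dB


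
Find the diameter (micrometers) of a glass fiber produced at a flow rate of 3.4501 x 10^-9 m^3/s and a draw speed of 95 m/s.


Cross-sectional area from continuity:
  A = Q / v = 3.4501 x 10^-9 / 95 = 3.631684 x 10^-11 m^2
Diameter from circular cross-section:
  d = sqrt(4A / pi) * 10^6 (m -> um)
  d = sqrt(4 * 3.631684 x 10^-11 / pi) * 10^6 = 6.8 um

6.8 um


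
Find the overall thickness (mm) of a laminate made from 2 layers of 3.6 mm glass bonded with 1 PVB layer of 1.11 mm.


Total thickness = glass contribution + PVB contribution
  Glass: 2 * 3.6 = 7.2 mm
  PVB: 1 * 1.11 = 1.11 mm
  Total = 7.2 + 1.11 = 8.31 mm

8.31 mm


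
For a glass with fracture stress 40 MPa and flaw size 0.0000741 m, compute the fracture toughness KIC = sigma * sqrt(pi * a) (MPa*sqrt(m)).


Fracture toughness: KIC = sigma * sqrt(pi * a)
  pi * a = pi * 0.0000741 = 0.000232792
  sqrt(pi * a) = 0.015258
  KIC = 40 * 0.015258 = 0.61 MPa*sqrt(m)

0.61 MPa*sqrt(m)


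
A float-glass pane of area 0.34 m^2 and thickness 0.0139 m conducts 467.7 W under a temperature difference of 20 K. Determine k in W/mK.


Fourier's law rearranged: k = Q * t / (A * dT)
  Numerator = 467.7 * 0.0139 = 6.50103
  Denominator = 0.34 * 20 = 6.8
  k = 6.50103 / 6.8 = 0.956 W/mK

0.956 W/mK


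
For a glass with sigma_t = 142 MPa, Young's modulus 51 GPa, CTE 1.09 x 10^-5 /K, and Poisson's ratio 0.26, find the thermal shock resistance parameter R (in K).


Thermal shock resistance: R = sigma * (1 - nu) / (E * alpha)
  Numerator = 142 * (1 - 0.26) = 105.08
  Denominator = 51 * 1000 * (1.09 x 10^-5) = 0.5559
  R = 105.08 / 0.5559 = 189.0 K

189.0 K


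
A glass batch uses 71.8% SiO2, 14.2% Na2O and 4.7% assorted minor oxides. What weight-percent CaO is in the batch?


Pieces sum to 100%:
  CaO = 100 - (SiO2 + Na2O + others)
  CaO = 100 - (71.8 + 14.2 + 4.7) = 9.3%

9.3%


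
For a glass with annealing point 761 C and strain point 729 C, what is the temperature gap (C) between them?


Gap = T_anneal - T_strain:
  gap = 761 - 729 = 32 C

32 C


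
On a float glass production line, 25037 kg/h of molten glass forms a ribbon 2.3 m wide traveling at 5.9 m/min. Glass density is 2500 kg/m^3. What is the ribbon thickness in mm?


Ribbon cross-section from mass balance:
  Volume rate = throughput / density = 25037 / 2500 = 10.0148 m^3/h
  thickness = volume rate / (speed * 60 * width), i.e.
  thickness = throughput / (60 * speed * width * density) * 1000
  thickness = 25037 / (60 * 5.9 * 2.3 * 2500) * 1000 = 12.3 mm

12.3 mm


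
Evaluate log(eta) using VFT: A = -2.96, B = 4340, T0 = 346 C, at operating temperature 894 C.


VFT equation: log(eta) = A + B / (T - T0)
  T - T0 = 894 - 346 = 548
  B / (T - T0) = 4340 / 548 = 7.92
  log(eta) = -2.96 + 7.92 = 4.96

4.96


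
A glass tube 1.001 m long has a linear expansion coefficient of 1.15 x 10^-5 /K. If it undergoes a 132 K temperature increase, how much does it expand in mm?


Thermal expansion formula: dL = alpha * L0 * dT
  dL = (1.15 x 10^-5) * 1.001 * 132 = 0.00151952 m
Convert to mm: 0.00151952 * 1000 = 1.5195 mm

1.5195 mm


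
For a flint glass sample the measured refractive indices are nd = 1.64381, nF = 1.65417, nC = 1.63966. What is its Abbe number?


Abbe number formula: Vd = (nd - 1) / (nF - nC)
  nd - 1 = 1.64381 - 1 = 0.64381
  nF - nC = 1.65417 - 1.63966 = 0.01451
  Vd = 0.64381 / 0.01451 = 44.37

44.37


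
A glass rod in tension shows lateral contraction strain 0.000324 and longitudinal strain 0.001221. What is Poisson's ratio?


Poisson's ratio: nu = lateral strain / axial strain
  nu = 0.000324 / 0.001221 = 0.2654

0.2654


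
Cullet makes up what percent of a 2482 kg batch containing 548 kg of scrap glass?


Cullet ratio = (cullet mass / total batch mass) * 100
  Ratio = 548 / 2482 * 100 = 22.08%

22.08%


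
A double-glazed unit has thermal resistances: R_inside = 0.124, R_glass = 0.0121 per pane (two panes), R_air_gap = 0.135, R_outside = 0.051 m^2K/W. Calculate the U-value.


Total thermal resistance (series):
  R_total = R_in + R_glass + R_air + R_glass + R_out
  R_total = 0.124 + 0.0121 + 0.135 + 0.0121 + 0.051 = 0.3342 m^2K/W
U-value = 1 / R_total = 1 / 0.3342 = 2.992 W/m^2K

2.992 W/m^2K


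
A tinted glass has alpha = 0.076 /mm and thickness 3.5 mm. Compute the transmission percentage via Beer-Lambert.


Beer-Lambert law: T = exp(-alpha * thickness)
  exponent = -0.076 * 3.5 = -0.266
  T = exp(-0.266) = 0.7664
  Percentage = 0.7664 * 100 = 76.64%

76.64%


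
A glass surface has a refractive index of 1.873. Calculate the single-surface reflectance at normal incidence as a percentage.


Fresnel reflectance at normal incidence:
  R = ((n - 1)/(n + 1))^2
  (n - 1)/(n + 1) = (1.873 - 1)/(1.873 + 1) = 0.303864
  R = 0.303864^2 = 0.0923333
  R(%) = 0.0923333 * 100 = 9.233%

9.233%


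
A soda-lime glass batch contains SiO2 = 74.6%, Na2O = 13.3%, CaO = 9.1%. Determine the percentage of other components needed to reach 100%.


Sum the three major oxides:
  SiO2 + Na2O + CaO = 74.6 + 13.3 + 9.1 = 97.0%
Subtract from 100%:
  Others = 100 - 97.0 = 3.0%

3.0%


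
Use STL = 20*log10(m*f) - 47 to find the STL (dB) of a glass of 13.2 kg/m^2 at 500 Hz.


Mass law: STL = 20 * log10(m * f) - 47
  m * f = 13.2 * 500 = 6600
  log10(6600) = 3.81954
  STL = 20 * 3.81954 - 47 = 76.3908 - 47 = 29.4 dB

29.4 dB


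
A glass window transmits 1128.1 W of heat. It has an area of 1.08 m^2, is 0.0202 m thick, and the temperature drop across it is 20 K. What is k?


Fourier's law rearranged: k = Q * t / (A * dT)
  Numerator = 1128.1 * 0.0202 = 22.78762
  Denominator = 1.08 * 20 = 21.6
  k = 22.78762 / 21.6 = 1.055 W/mK

1.055 W/mK


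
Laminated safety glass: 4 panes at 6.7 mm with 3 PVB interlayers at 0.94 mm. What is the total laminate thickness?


Total thickness = glass contribution + PVB contribution
  Glass: 4 * 6.7 = 26.8 mm
  PVB: 3 * 0.94 = 2.82 mm
  Total = 26.8 + 2.82 = 29.62 mm

29.62 mm


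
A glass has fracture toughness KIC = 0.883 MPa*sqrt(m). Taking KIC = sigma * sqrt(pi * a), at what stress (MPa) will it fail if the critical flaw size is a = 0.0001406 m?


Rearrange KIC = sigma * sqrt(pi * a):
  sigma = KIC / sqrt(pi * a)
  sqrt(pi * 0.0001406) = 0.021017
  sigma = 0.883 / 0.021017 = 42.01 MPa

42.01 MPa


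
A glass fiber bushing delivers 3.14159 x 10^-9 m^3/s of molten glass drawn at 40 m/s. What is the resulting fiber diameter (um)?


Cross-sectional area from continuity:
  A = Q / v = 3.14159 x 10^-9 / 40 = 7.853975 x 10^-11 m^2
Diameter from circular cross-section:
  d = sqrt(4A / pi) * 10^6 (m -> um)
  d = sqrt(4 * 7.853975 x 10^-11 / pi) * 10^6 = 10.0 um

10.0 um


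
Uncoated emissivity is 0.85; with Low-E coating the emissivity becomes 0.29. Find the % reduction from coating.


Percentage reduction = (1 - coated/uncoated) * 100
  Ratio = 0.29 / 0.85 = 0.3412
  Reduction = (1 - 0.3412) * 100 = 65.9%

65.9%


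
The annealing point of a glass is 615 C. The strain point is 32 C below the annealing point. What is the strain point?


Strain point = annealing point - difference:
  T_strain = 615 - 32 = 583 C

583 C


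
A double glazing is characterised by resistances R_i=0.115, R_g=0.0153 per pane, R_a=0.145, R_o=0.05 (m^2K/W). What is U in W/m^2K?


Total thermal resistance (series):
  R_total = R_in + R_glass + R_air + R_glass + R_out
  R_total = 0.115 + 0.0153 + 0.145 + 0.0153 + 0.05 = 0.3406 m^2K/W
U-value = 1 / R_total = 1 / 0.3406 = 2.936 W/m^2K

2.936 W/m^2K


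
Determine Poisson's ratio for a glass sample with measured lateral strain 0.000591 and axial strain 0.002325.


Poisson's ratio: nu = lateral strain / axial strain
  nu = 0.000591 / 0.002325 = 0.2542

0.2542


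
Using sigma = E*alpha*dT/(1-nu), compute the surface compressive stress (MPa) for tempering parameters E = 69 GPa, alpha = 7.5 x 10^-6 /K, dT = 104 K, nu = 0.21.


Tempering stress: sigma = E * alpha * dT / (1 - nu)
  E (MPa) = 69 * 1000 = 69000
  Numerator = 69000 * (7.5 x 10^-6) * 104 = 53.82
  Denominator = 1 - 0.21 = 0.79
  sigma = 53.82 / 0.79 = 68.1 MPa

68.1 MPa


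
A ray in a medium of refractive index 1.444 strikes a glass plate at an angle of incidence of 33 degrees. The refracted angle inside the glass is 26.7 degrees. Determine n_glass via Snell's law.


Apply Snell's law: n1 * sin(theta1) = n2 * sin(theta2)
  n2 = n1 * sin(theta1) / sin(theta2)
  sin(33) = 0.544639
  sin(26.7) = 0.449319
  n2 = 1.444 * 0.544639 / 0.449319 = 1.7503

1.7503
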